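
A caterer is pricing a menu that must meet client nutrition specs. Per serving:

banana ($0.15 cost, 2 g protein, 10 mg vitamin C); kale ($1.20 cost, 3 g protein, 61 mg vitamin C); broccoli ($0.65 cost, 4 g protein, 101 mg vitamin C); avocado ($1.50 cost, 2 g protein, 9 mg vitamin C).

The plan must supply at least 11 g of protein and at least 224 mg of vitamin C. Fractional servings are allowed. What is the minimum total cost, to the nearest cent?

$1.56

A basic optimal solution has at most two foods positive. Try each food alone and each pair with both targets met exactly.
banana only: max(11/2, 224/10) = 22.4 servings → $3.36.
kale only: max(11/3, 224/61) = 3.672 servings → $4.41.
broccoli only: max(11/4, 224/101) = 2.75 servings → $1.79.
avocado only: max(11/2, 224/9) = 24.89 servings → $37.33.
banana + kale with both targets exact would need a negative amount; discard.
banana + broccoli with both tight: 1.327 servings and 2.086 servings → $1.56.
banana + avocado: the both-tight solution has a negative serving — not a feasible corner.
kale + broccoli with both tight: 3.644 servings and 0.01695 servings → $4.38.
kale + avocado: intersection lies outside the first quadrant.
broccoli + avocado with both tight: 2.102 servings and 1.295 servings → $3.31.
The minimum over all feasible corners is $1.56.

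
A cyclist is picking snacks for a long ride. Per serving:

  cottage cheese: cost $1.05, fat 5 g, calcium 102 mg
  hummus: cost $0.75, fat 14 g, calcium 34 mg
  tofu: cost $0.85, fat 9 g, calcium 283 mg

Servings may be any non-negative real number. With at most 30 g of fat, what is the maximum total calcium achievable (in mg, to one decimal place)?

943.3 mg

Calcium per g fat: tofu 31.44, cottage cheese 20.4, hummus 2.429.
With no serving limits, spend the whole fat allowance on tofu: 30 g / 9 g × 283 mg = 943.3 mg.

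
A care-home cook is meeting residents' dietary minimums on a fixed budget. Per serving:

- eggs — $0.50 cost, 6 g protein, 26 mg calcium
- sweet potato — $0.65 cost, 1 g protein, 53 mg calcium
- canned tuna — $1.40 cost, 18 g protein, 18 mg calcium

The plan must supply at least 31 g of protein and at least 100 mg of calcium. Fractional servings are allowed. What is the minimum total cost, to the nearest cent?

Compare the cost at each extreme point of the feasible region.
eggs only: max(31/6, 100/26) = 5.167 servings → $2.58.
sweet potato only: max(31/1, 100/53) = 31 servings → $20.15.
canned tuna only: max(31/18, 100/18) = 5.556 servings → $7.78.
eggs + sweet potato: intersection lies outside the first quadrant.
eggs + canned tuna with both tight: 3.45 servings and 0.5722 servings → $2.53.
sweet potato + canned tuna with both tight: 1.327 servings and 1.649 servings → $3.17.
The minimum over all feasible corners is $2.53.

$2.53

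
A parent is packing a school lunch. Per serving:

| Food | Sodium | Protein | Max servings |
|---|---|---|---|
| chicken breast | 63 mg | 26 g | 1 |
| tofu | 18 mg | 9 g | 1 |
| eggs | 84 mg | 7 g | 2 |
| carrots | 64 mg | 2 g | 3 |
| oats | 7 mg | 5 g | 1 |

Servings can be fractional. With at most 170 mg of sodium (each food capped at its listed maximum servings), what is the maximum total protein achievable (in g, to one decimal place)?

46.8 g

Protein per mg sodium: oats 0.7143, tofu 0.5, chicken breast 0.4127, eggs 0.08333, carrots 0.03125.
Take 1 serving of oats: uses 7 mg sodium, +5.0 g protein (running total 5.0 g).
Take 1 serving of tofu: uses 18 mg sodium, +9.0 g protein (running total 14.0 g).
Take 1 serving of chicken breast: uses 63 mg sodium, +26.0 g protein (running total 40.0 g).
Take 0.9762 servings of eggs: uses 82 mg sodium, +6.8 g protein (running total 46.8 g).
Filling greedily by protein-per-mg sodium is optimal for one linear limit, giving 46.8 g.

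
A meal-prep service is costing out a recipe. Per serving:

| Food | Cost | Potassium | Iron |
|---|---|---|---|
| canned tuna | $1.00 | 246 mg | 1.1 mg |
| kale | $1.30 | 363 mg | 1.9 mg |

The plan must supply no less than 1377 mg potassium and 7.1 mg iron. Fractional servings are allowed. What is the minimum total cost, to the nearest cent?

canned tuna only: max(1377/246, 7.1/1.1) = 6.455 servings → $6.45.
kale only: max(1377/363, 7.1/1.9) = 3.793 servings → $4.93.
canned tuna + kale with both tight: 0.5727 servings and 3.405 servings → $5.00.
So the least-cost plan costs $4.93.

$4.93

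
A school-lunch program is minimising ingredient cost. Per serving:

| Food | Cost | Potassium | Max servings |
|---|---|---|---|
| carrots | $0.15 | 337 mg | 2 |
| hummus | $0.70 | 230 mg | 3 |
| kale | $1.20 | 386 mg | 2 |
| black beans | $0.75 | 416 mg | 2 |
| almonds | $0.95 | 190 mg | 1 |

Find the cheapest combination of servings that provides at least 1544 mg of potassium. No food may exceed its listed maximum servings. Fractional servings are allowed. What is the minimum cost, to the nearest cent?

$1.92

Cost per mg of potassium: carrots $0.0004, black beans $0.0018, hummus $0.0030, kale $0.0031, almonds $0.0050.
Take 2 servings of carrots: +674.0 mg potassium for $0.30 (total $0.30, still need 870.0 mg).
Take 2 servings of black beans: +832.0 mg potassium for $1.50 (total $1.80, still need 38.0 mg).
Take 0.1652 servings of hummus: +38.0 mg potassium for $0.12 (total $1.92, still need 0.0 mg).
Filling from the cheapest source first is optimal under one linear minimum: $1.92.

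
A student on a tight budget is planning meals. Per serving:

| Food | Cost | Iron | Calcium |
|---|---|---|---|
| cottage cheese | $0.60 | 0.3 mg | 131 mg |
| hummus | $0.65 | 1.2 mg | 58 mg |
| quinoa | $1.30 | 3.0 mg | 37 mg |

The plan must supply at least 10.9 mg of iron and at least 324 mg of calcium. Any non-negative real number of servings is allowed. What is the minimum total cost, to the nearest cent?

At the optimum either one food covers both requirements or two foods hit both targets exactly; no other combination can be cheaper.
cottage cheese only: max(10.9/0.3, 324/131) = 36.33 servings → $21.80.
hummus only: max(10.9/1.2, 324/58) = 9.083 servings → $5.90.
quinoa only: max(10.9/3.0, 324/37) = 8.757 servings → $11.38.
cottage cheese + hummus: intersection lies outside the first quadrant.
cottage cheese + quinoa with both tight: 1.489 servings and 3.484 servings → $5.42.
hummus + quinoa with both tight: 4.388 servings and 1.878 servings → $5.29.
So the least-cost plan costs $5.29.

$5.29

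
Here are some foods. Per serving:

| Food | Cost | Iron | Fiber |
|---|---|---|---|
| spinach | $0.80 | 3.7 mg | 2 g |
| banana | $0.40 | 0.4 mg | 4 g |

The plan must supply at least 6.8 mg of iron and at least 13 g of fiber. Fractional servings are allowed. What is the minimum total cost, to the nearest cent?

$2.24

Compare the cost at each extreme point of the feasible region.
spinach only: max(6.8/3.7, 13/2) = 6.5 servings → $5.20.
banana only: max(6.8/0.4, 13/4) = 17 servings → $6.80.
spinach + banana with both tight: 1.571 servings and 2.464 servings → $2.24.
The minimum over all feasible corners is $2.24.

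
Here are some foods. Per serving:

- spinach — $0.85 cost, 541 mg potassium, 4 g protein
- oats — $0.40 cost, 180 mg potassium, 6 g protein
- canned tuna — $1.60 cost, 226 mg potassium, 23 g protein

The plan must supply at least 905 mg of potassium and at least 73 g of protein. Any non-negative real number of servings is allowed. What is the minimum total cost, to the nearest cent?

Compare the cost at each extreme point of the feasible region.
spinach only: max(905/541, 73/4) = 18.25 servings → $15.51.
oats only: max(905/180, 73/6) = 12.17 servings → $4.87.
canned tuna only: max(905/226, 73/23) = 4.004 servings → $6.41.
spinach + oats with both targets exact would need a negative amount; discard.
spinach + canned tuna with both tight: 0.3741 servings and 3.109 servings → $5.29.
oats + canned tuna with both tight: 1.551 servings and 2.769 servings → $5.05.
The minimum over all feasible corners is $4.87.

$4.87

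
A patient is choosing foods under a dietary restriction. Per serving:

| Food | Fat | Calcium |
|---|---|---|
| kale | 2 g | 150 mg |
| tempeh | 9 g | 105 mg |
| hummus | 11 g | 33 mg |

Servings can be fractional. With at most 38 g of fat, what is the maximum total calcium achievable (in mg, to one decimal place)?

Calcium per g fat: kale 75, tempeh 11.67, hummus 3.
With no serving limits, spend the whole fat allowance on kale: 38 g / 2 g × 150 mg = 2850.0 mg.

2850.0 mg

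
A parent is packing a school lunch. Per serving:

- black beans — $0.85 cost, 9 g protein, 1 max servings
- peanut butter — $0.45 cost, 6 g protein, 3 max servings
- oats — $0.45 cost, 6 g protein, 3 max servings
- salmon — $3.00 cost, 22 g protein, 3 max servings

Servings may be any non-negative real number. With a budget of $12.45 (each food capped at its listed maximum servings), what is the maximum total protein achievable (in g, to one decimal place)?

Protein per dollar: peanut butter 13.33, oats 13.33, black beans 10.59, salmon 7.333.
Take 3 servings of peanut butter: spends $1.35, +18.0 g protein (running total 18.0 g).
Take 3 servings of oats: spends $1.35, +18.0 g protein (running total 36.0 g).
Take 1 serving of black beans: spends $0.85, +9.0 g protein (running total 45.0 g).
Take 2.967 servings of salmon: spends $8.90, +65.3 g protein (running total 110.3 g).
Filling greedily by protein-per-dollar is optimal for one linear limit, giving 110.3 g.

110.3 g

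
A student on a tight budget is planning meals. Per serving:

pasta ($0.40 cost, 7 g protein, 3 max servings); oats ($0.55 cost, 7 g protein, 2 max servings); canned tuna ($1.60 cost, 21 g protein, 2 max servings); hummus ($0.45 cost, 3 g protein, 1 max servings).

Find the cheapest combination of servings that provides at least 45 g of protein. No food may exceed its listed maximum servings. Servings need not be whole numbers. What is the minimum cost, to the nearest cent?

$3.03

Cost per g of protein: pasta $0.0571, canned tuna $0.0762, oats $0.0786, hummus $0.1500.
Take 3 servings of pasta: +21.0 g protein for $1.20 (total $1.20, still need 24.0 g).
Take 1.143 servings of canned tuna: +24.0 g protein for $1.83 (total $3.03, still need 0.0 g).
Greedy by cheapest-per-g is optimal for a single linear constraint, so the minimum cost is $3.03.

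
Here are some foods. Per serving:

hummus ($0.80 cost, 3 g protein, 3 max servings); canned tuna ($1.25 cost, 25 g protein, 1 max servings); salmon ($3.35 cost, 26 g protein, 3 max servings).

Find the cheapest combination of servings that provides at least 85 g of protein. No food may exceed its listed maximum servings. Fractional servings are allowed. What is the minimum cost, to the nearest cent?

Cost per g of protein: canned tuna $0.0500, salmon $0.1288, hummus $0.2667.
Take 1 serving of canned tuna: +25.0 g protein for $1.25 (total $1.25, still need 60.0 g).
Take 2.308 servings of salmon: +60.0 g protein for $7.73 (total $8.98, still need 0.0 g).
Filling from the cheapest source first is optimal under one linear minimum: $8.98.

$8.98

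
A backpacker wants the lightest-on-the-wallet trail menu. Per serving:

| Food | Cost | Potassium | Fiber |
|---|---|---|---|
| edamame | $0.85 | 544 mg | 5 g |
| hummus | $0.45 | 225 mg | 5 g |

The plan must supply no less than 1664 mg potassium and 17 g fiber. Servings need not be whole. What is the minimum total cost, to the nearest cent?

$2.66

Two binding constraints pin down two serving amounts, so the optimal mix uses at most two foods. The candidates are each food alone (scaled to the tighter of potassium/fiber) and each pair with both constraints tight.
edamame only: max(1664/544, 17/5) = 3.4 servings → $2.89.
hummus only: max(1664/225, 17/5) = 7.396 servings → $3.33.
edamame + hummus with both tight: 2.818 servings and 0.5818 servings → $2.66.
So the least-cost plan costs $2.66.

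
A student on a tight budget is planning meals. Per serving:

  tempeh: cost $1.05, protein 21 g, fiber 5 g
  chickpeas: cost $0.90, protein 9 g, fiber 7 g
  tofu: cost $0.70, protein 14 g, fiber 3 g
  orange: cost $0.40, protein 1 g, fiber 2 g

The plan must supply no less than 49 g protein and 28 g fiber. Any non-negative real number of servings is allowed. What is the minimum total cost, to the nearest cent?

tempeh only: max(49/21, 28/5) = 5.6 servings → $5.88.
chickpeas only: max(49/9, 28/7) = 5.444 servings → $4.90.
tofu only: max(49/14, 28/3) = 9.333 servings → $6.53.
orange only: max(49/1, 28/2) = 49 servings → $19.60.
tempeh + chickpeas with both tight: 0.8922 servings and 3.363 servings → $3.96.
tempeh + tofu with both targets exact would need a negative amount; discard.
tempeh + orange with both tight: 1.892 servings and 9.27 servings → $5.69.
chickpeas + tofu with both tight: 3.451 servings and 1.282 servings → $4.00.
chickpeas + orange with both targets exact would need a negative amount; discard.
tofu + orange with both tight: 2.8 servings and 9.8 servings → $5.88.
Cheapest feasible corner: $3.96.

$3.96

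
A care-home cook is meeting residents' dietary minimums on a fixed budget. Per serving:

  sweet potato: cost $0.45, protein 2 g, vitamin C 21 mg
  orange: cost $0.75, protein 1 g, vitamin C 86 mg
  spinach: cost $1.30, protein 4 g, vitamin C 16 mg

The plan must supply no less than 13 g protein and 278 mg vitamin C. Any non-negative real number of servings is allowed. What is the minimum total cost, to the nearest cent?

$3.91

A basic optimal solution has at most two foods positive. Try each food alone and each pair with both targets met exactly.
sweet potato only: max(13/2, 278/21) = 13.24 servings → $5.96.
orange only: max(13/1, 278/86) = 13 servings → $9.75.
spinach only: max(13/4, 278/16) = 17.38 servings → $22.59.
sweet potato + orange with both tight: 5.563 servings and 1.874 servings → $3.91.
sweet potato + spinach: intersection lies outside the first quadrant.
orange + spinach with both tight: 2.756 servings and 2.561 servings → $5.40.
Cheapest feasible corner: $3.91.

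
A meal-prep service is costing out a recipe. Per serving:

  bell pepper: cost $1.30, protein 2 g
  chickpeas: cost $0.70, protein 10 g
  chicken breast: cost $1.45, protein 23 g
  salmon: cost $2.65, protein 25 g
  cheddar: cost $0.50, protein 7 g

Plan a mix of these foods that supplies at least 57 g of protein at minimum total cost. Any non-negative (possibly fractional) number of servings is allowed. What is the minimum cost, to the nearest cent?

Cost per g of protein: chicken breast $0.0630, chickpeas $0.0700, cheddar $0.0714, salmon $0.1060, bell pepper $0.6500.
With no serving limits, use only chicken breast: 57 g / 23 g = 2.478 servings × $1.45 = $3.59.

$3.59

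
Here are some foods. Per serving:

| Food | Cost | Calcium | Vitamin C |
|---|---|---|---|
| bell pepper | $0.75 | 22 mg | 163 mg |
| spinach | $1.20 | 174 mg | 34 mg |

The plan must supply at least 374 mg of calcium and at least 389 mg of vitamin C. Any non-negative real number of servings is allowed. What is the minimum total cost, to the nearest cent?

Compare the cost at each extreme point of the feasible region.
bell pepper only: max(374/22, 389/163) = 17 servings → $12.75.
spinach only: max(374/174, 389/34) = 11.44 servings → $13.73.
bell pepper + spinach with both tight: 1.991 servings and 1.898 servings → $3.77.
The minimum over all feasible corners is $3.77.

$3.77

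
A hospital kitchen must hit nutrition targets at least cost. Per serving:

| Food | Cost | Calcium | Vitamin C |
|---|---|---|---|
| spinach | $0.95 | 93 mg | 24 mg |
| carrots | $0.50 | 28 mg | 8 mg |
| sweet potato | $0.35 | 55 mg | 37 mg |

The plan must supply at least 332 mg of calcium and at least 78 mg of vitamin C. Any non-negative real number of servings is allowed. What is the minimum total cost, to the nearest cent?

$2.11

For a min-cost LP with two ≥-constraints, a basic feasible solution has at most two positive variables.
spinach only: max(332/93, 78/24) = 3.57 servings → $3.39.
carrots only: max(332/28, 78/8) = 11.86 servings → $5.93.
sweet potato only: max(332/55, 78/37) = 6.036 servings → $2.11.
spinach + carrots: the both-tight solution has a negative serving — not a feasible corner.
spinach + sweet potato with both targets exact would need a negative amount; discard.
carrots + sweet potato: intersection lies outside the first quadrant.
So the least-cost plan costs $2.11.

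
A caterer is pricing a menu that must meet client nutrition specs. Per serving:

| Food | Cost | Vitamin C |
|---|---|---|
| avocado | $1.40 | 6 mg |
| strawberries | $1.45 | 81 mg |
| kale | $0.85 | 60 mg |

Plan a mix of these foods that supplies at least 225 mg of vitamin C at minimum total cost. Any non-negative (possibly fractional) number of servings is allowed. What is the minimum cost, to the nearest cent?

Cost per mg of vitamin C: kale $0.0142, strawberries $0.0179, avocado $0.2333.
With no serving limits, use only kale: 225 mg / 60 mg = 3.75 servings × $0.85 = $3.19.

$3.19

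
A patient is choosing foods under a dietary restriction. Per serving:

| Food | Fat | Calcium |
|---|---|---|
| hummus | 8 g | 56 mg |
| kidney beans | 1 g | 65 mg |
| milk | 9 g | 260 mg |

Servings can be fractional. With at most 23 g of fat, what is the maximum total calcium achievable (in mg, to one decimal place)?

Calcium per g fat: kidney beans 65, milk 28.89, hummus 7.
With no serving limits, spend the whole fat allowance on kidney beans: 23 g / 1 g × 65 mg = 1495.0 mg.

1495.0 mg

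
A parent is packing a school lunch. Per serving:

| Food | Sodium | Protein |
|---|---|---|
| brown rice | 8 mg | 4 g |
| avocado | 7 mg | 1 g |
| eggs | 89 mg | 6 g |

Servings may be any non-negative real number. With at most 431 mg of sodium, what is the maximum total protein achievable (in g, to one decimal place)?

215.5 g

Protein per mg sodium: brown rice 0.5, avocado 0.1429, eggs 0.06742.
With no serving limits, spend the whole sodium allowance on brown rice: 431 mg / 8 mg × 4 g = 215.5 g.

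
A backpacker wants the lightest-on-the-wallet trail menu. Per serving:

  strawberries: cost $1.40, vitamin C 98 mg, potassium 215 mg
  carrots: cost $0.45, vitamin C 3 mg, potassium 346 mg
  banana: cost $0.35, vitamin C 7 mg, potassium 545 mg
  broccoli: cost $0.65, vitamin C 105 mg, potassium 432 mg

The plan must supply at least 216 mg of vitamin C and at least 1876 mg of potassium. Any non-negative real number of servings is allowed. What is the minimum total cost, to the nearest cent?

$1.92

With two linear requirements the optimum uses one or two foods; enumerate the corners.
strawberries only: max(216/98, 1876/215) = 8.726 servings → $12.22.
carrots only: max(216/3, 1876/346) = 72 servings → $32.40.
banana only: max(216/7, 1876/545) = 30.86 servings → $10.80.
broccoli only: max(216/105, 1876/432) = 4.343 servings → $2.82.
strawberries + carrots with both tight: 2.078 servings and 4.131 servings → $4.77.
strawberries + banana with both tight: 2.015 servings and 2.647 servings → $3.75.
strawberries + broccoli: the both-tight solution has a negative serving — not a feasible corner.
carrots + banana with both targets exact would need a negative amount; discard.
carrots + broccoli with both tight: 2.959 servings and 1.973 servings → $2.61.
banana + broccoli with both tight: 1.913 servings and 1.93 servings → $1.92.
Cheapest feasible corner: $1.92.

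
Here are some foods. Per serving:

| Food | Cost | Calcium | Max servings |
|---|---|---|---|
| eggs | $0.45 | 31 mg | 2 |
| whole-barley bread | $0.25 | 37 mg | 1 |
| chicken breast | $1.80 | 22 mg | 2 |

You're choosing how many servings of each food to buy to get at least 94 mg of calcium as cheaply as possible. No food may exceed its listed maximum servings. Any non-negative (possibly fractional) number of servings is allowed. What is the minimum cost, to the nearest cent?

Cost per mg of calcium: whole-barley bread $0.0068, eggs $0.0145, chicken breast $0.0818.
Take 1 serving of whole-barley bread: +37.0 mg calcium for $0.25 (total $0.25, still need 57.0 mg).
Take 1.839 servings of eggs: +57.0 mg calcium for $0.83 (total $1.08, still need 0.0 mg).
Greedy by cheapest-per-mg is optimal for a single linear constraint, so the minimum cost is $1.08.

$1.08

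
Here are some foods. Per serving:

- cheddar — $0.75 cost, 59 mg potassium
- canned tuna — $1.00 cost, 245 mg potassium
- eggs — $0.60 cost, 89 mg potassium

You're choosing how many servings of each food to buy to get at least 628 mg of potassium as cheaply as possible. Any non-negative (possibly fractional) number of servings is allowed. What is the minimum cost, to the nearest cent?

$2.56

Cost per mg of potassium: canned tuna $0.0041, eggs $0.0067, cheddar $0.0127.
With no serving limits, use only canned tuna: 628 mg / 245 mg = 2.563 servings × $1.00 = $2.56.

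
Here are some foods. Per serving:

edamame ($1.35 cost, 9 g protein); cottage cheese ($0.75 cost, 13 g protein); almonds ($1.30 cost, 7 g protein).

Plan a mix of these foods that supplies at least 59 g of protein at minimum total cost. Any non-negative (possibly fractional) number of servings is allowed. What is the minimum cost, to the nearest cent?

Cost per g of protein: cottage cheese $0.0577, edamame $0.1500, almonds $0.1857.
With no serving limits, use only cottage cheese: 59 g / 13 g = 4.538 servings × $0.75 = $3.40.

$3.40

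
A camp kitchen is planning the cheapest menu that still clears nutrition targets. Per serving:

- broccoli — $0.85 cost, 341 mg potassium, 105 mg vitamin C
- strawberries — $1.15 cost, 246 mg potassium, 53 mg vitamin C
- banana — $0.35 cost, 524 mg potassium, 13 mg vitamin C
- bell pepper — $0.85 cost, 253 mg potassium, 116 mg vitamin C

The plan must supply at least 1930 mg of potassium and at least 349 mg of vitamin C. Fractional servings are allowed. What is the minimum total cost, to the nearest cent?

$3.16

Two binding constraints pin down two serving amounts, so the optimal mix uses at most two foods. The candidates are each food alone (scaled to the tighter of potassium/vitamin C) and each pair with both constraints tight.
broccoli only: max(1930/341, 349/105) = 5.66 servings → $4.81.
strawberries only: max(1930/246, 349/53) = 7.846 servings → $9.02.
banana only: max(1930/524, 349/13) = 26.85 servings → $9.40.
bell pepper only: max(1930/253, 349/116) = 7.628 servings → $6.48.
broccoli + strawberries: the both-tight solution has a negative serving — not a feasible corner.
broccoli + banana with both tight: 3.119 servings and 1.653 servings → $3.23.
broccoli + bell pepper: the both-tight solution has a negative serving — not a feasible corner.
strawberries + banana with both tight: 6.421 servings and 0.6688 servings → $7.62.
strawberries + bell pepper: intersection lies outside the first quadrant.
banana + bell pepper with both tight: 2.358 servings and 2.744 servings → $3.16.
The minimum over all feasible corners is $3.16.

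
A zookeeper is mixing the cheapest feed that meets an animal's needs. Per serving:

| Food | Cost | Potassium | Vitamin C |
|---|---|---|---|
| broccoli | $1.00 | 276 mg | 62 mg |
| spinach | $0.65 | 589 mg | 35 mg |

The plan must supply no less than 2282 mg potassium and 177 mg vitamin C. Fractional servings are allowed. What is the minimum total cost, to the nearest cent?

An LP optimum is at a vertex; with two nutrient constraints at most two foods are used. Check each candidate.
broccoli only: max(2282/276, 177/62) = 8.268 servings → $8.27.
spinach only: max(2282/589, 177/35) = 5.057 servings → $3.29.
broccoli + spinach with both tight: 0.9078 servings and 3.449 servings → $3.15.
The minimum over all feasible corners is $3.15.

$3.15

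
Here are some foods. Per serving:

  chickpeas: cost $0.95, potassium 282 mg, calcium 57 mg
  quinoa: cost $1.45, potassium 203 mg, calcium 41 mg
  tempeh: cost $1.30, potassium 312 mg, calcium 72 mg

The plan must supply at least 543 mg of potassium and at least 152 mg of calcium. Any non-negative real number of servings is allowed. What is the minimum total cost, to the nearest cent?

The cheapest plan sits at a corner of the feasible region — with two constraints it uses at most two foods.
chickpeas only: max(543/282, 152/57) = 2.667 servings → $2.53.
quinoa only: max(543/203, 152/41) = 3.707 servings → $5.38.
tempeh only: max(543/312, 152/72) = 2.111 servings → $2.74.
chickpeas + quinoa: intersection lies outside the first quadrant.
chickpeas + tempeh: the both-tight solution has a negative serving — not a feasible corner.
quinoa + tempeh: intersection lies outside the first quadrant.
The minimum over all feasible corners is $2.53.

$2.53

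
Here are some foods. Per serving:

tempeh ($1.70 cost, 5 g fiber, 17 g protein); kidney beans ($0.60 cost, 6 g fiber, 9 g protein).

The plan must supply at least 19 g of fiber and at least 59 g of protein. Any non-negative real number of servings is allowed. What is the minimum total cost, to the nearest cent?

This is a tiny linear program; its minimum lies at a vertex of the feasible set. List the vertices and price them.
tempeh only: max(19/5, 59/17) = 3.8 servings → $6.46.
kidney beans only: max(19/6, 59/9) = 6.556 servings → $3.93.
tempeh + kidney beans with both tight: 3.211 servings and 0.4912 servings → $5.75.
The minimum over all feasible corners is $3.93.

$3.93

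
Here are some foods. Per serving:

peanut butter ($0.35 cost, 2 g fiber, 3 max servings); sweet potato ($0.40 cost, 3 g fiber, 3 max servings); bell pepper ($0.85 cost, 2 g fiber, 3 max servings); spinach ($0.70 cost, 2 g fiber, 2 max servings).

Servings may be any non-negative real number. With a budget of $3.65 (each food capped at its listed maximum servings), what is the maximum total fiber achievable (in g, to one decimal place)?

19.0 g

Fiber per dollar: sweet potato 7.5, peanut butter 5.714, spinach 2.857, bell pepper 2.353.
Take 3 servings of sweet potato: spends $1.20, +9.0 g fiber (running total 9.0 g).
Take 3 servings of peanut butter: spends $1.05, +6.0 g fiber (running total 15.0 g).
Take 2 servings of spinach: spends $1.40, +4.0 g fiber (running total 19.0 g).
Filling greedily by fiber-per-dollar is optimal for one linear limit, giving 19.0 g.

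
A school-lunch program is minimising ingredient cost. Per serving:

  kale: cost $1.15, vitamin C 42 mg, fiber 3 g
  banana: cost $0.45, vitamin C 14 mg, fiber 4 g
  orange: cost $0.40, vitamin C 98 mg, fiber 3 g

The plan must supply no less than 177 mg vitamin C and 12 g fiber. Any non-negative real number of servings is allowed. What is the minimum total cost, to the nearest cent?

$1.45

With two linear requirements the optimum uses one or two foods; enumerate the corners.
kale only: max(177/42, 12/3) = 4.214 servings → $4.85.
banana only: max(177/14, 12/4) = 12.64 servings → $5.69.
orange only: max(177/98, 12/3) = 4 servings → $1.60.
kale + banana: intersection lies outside the first quadrant.
kale + orange with both tight: 3.839 servings and 0.1607 servings → $4.48.
banana + orange with both tight: 1.843 servings and 1.543 servings → $1.45.
Cheapest feasible corner: $1.45.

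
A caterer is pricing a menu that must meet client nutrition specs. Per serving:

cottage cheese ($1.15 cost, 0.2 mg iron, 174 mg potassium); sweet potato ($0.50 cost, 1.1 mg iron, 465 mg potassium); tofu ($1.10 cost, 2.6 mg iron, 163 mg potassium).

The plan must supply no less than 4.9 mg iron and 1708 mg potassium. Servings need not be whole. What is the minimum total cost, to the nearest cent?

$2.20

With two linear requirements the optimum uses one or two foods; enumerate the corners.
cottage cheese only: max(4.9/0.2, 1708/174) = 24.5 servings → $28.18.
sweet potato only: max(4.9/1.1, 1708/465) = 4.455 servings → $2.23.
tofu only: max(4.9/2.6, 1708/163) = 10.48 servings → $11.53.
cottage cheese + sweet potato: intersection lies outside the first quadrant.
cottage cheese + tofu with both tight: 8.676 servings and 1.217 servings → $11.32.
sweet potato + tofu with both tight: 3.537 servings and 0.3882 servings → $2.20.
Cheapest feasible corner: $2.20.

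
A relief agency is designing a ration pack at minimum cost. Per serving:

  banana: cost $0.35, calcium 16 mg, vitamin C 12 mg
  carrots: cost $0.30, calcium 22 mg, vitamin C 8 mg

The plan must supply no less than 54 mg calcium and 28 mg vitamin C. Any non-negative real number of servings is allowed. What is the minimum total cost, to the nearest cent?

An LP optimum is at a vertex; with two nutrient constraints at most two foods are used. Check each candidate.
banana only: max(54/16, 28/12) = 3.375 servings → $1.18.
carrots only: max(54/22, 28/8) = 3.5 servings → $1.05.
banana + carrots with both tight: 1.353 servings and 1.471 servings → $0.91.
Cheapest feasible corner: $0.91.

$0.91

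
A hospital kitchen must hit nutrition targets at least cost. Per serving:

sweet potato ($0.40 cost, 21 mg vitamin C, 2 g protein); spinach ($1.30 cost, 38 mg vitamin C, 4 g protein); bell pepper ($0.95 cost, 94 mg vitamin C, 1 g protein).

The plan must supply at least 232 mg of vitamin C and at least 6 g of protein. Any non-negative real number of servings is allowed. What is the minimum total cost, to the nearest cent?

$2.72

The cheapest plan sits at a corner of the feasible region — with two constraints it uses at most two foods.
sweet potato only: max(232/21, 6/2) = 11.05 servings → $4.42.
spinach only: max(232/38, 6/4) = 6.105 servings → $7.94.
bell pepper only: max(232/94, 6/1) = 6 servings → $5.70.
sweet potato + spinach: intersection lies outside the first quadrant.
sweet potato + bell pepper with both tight: 1.988 servings and 2.024 servings → $2.72.
spinach + bell pepper with both tight: 0.9822 servings and 2.071 servings → $3.24.
The minimum over all feasible corners is $2.72.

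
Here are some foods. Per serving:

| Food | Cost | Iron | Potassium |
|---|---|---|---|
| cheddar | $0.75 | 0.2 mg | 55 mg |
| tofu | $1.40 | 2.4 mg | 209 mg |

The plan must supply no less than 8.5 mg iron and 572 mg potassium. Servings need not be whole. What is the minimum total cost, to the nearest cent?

$4.96

This is a tiny linear program; its minimum lies at a vertex of the feasible set. List the vertices and price them.
cheddar only: max(8.5/0.2, 572/55) = 42.5 servings → $31.88.
tofu only: max(8.5/2.4, 572/209) = 3.542 servings → $4.96.
cheddar + tofu: intersection lies outside the first quadrant.
The minimum over all feasible corners is $4.96.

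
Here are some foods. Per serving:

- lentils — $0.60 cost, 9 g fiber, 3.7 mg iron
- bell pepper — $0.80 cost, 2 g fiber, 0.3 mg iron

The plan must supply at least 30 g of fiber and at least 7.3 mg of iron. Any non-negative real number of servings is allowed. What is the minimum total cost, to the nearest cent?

A basic optimal solution has at most two foods positive. Try each food alone and each pair with both targets met exactly.
lentils only: max(30/9, 7.3/3.7) = 3.333 servings → $2.00.
bell pepper only: max(30/2, 7.3/0.3) = 24.33 servings → $19.47.
lentils + bell pepper with both tight: 1.191 servings and 9.638 servings → $8.43.
The minimum over all feasible corners is $2.00.

$2.00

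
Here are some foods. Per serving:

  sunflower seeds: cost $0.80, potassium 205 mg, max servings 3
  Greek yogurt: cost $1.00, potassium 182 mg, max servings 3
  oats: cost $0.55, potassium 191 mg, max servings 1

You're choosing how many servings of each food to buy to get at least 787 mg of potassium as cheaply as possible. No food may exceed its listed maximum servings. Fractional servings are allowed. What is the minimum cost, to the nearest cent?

Cost per mg of potassium: oats $0.0029, sunflower seeds $0.0039, Greek yogurt $0.0055.
Take 1 serving of oats: +191.0 mg potassium for $0.55 (total $0.55, still need 596.0 mg).
Take 2.907 servings of sunflower seeds: +596.0 mg potassium for $2.33 (total $2.88, still need 0.0 mg).
Filling from the cheapest source first is optimal under one linear minimum: $2.88.

$2.88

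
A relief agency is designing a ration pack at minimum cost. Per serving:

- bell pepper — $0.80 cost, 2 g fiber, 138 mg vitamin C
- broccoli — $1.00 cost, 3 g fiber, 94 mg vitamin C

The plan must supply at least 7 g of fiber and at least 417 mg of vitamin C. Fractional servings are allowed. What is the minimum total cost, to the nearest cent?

This is a tiny linear program; its minimum lies at a vertex of the feasible set. List the vertices and price them.
bell pepper only: max(7/2, 417/138) = 3.5 servings → $2.80.
broccoli only: max(7/3, 417/94) = 4.436 servings → $4.44.
bell pepper + broccoli with both tight: 2.624 servings and 0.5841 servings → $2.68.
The minimum over all feasible corners is $2.68.

$2.68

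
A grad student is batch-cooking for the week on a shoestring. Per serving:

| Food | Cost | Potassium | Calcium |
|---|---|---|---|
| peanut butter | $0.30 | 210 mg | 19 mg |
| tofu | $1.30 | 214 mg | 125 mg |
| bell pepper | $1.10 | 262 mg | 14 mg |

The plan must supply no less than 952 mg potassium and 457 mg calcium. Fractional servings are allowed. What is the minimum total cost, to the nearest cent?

$4.85

peanut butter only: max(952/210, 457/19) = 24.05 servings → $7.22.
tofu only: max(952/214, 457/125) = 4.449 servings → $5.78.
bell pepper only: max(952/262, 457/14) = 32.64 servings → $35.91.
peanut butter + tofu with both tight: 0.9557 servings and 3.511 servings → $4.85.
peanut butter + bell pepper: the both-tight solution has a negative serving — not a feasible corner.
tofu + bell pepper with both tight: 3.576 servings and 0.7126 servings → $5.43.
So the least-cost plan costs $4.85.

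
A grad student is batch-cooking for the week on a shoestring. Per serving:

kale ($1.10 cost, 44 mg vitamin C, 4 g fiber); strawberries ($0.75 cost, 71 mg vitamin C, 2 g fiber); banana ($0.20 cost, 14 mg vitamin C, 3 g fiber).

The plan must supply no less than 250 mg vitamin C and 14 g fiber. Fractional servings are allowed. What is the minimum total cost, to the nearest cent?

kale only: max(250/44, 14/4) = 5.682 servings → $6.25.
strawberries only: max(250/71, 14/2) = 7 servings → $5.25.
banana only: max(250/14, 14/3) = 17.86 servings → $3.57.
kale + strawberries with both tight: 2.52 servings and 1.959 servings → $4.24.
kale + banana with both targets exact would need a negative amount; discard.
strawberries + banana with both tight: 2.995 servings and 2.67 servings → $2.78.
So the least-cost plan costs $2.78.

$2.78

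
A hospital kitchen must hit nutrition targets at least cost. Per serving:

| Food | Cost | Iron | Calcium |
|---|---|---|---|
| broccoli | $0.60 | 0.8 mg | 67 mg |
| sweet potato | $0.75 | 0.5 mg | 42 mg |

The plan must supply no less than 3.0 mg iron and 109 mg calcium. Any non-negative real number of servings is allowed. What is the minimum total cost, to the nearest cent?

$2.25

broccoli only: max(3.0/0.8, 109/67) = 3.75 servings → $2.25.
sweet potato only: max(3.0/0.5, 109/42) = 6 servings → $4.50.
broccoli + sweet potato: intersection lies outside the first quadrant.
So the least-cost plan costs $2.25.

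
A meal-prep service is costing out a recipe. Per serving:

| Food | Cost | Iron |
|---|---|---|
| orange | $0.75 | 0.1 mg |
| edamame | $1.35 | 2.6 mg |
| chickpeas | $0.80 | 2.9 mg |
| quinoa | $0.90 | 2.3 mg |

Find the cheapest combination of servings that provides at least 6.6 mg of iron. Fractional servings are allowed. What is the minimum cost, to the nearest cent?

$1.82

Cost per mg of iron: chickpeas $0.2759, quinoa $0.3913, edamame $0.5192, orange $7.5000.
With no serving limits, use only chickpeas: 6.6 mg / 2.9 mg = 2.276 servings × $0.80 = $1.82.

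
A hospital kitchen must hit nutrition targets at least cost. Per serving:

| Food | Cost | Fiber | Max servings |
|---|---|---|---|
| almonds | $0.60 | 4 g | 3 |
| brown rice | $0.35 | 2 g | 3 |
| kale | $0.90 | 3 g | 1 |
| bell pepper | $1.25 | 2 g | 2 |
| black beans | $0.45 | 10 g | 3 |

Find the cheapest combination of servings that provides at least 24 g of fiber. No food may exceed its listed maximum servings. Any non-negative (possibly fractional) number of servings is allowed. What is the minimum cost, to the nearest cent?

Cost per g of fiber: black beans $0.0450, almonds $0.1500, brown rice $0.1750, kale $0.3000, bell pepper $0.6250.
Take 2.4 servings of black beans: +24.0 g fiber for $1.08 (total $1.08, still need 0.0 g).
Greedy by cheapest-per-g is optimal for a single linear constraint, so the minimum cost is $1.08.

$1.08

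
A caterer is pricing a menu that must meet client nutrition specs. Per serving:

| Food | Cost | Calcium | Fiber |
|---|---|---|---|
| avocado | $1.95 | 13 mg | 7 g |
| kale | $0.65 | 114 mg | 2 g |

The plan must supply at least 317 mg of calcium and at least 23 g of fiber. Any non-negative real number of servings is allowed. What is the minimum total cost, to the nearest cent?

$6.64

An LP optimum is at a vertex; with two nutrient constraints at most two foods are used. Check each candidate.
avocado only: max(317/13, 23/7) = 24.38 servings → $47.55.
kale only: max(317/114, 23/2) = 11.5 servings → $7.47.
avocado + kale with both tight: 2.575 servings and 2.487 servings → $6.64.
The minimum over all feasible corners is $6.64.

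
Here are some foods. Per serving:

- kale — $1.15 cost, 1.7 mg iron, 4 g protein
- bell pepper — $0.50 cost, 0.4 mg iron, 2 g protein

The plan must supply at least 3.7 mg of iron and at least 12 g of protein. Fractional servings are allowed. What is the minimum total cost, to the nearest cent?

At the optimum either one food covers both requirements or two foods hit both targets exactly; no other combination can be cheaper.
kale only: max(3.7/1.7, 12/4) = 3 servings → $3.45.
bell pepper only: max(3.7/0.4, 12/2) = 9.25 servings → $4.62.
kale + bell pepper with both tight: 1.444 servings and 3.111 servings → $3.22.
So the least-cost plan costs $3.22.

$3.22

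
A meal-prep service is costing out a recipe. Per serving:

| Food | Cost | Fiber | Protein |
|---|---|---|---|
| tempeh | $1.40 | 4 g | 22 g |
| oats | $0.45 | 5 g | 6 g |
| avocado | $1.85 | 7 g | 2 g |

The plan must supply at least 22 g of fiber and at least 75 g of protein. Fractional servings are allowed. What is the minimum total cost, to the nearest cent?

$4.92

A basic optimal solution has at most two foods positive. Try each food alone and each pair with both targets met exactly.
tempeh only: max(22/4, 75/22) = 5.5 servings → $7.70.
oats only: max(22/5, 75/6) = 12.5 servings → $5.62.
avocado only: max(22/7, 75/2) = 37.5 servings → $69.38.
tempeh + oats with both tight: 2.826 servings and 2.14 servings → $4.92.
tempeh + avocado with both tight: 3.295 servings and 1.26 servings → $6.94.
oats + avocado: intersection lies outside the first quadrant.
Cheapest feasible corner: $4.92.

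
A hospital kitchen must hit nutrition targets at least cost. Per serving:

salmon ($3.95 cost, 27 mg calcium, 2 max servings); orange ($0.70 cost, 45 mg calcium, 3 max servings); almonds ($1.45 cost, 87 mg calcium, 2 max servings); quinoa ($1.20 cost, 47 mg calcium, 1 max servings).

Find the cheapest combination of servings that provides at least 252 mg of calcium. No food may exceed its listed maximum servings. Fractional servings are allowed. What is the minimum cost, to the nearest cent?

$4.05

Cost per mg of calcium: orange $0.0156, almonds $0.0167, quinoa $0.0255, salmon $0.1463.
Take 3 servings of orange: +135.0 mg calcium for $2.10 (total $2.10, still need 117.0 mg).
Take 1.345 servings of almonds: +117.0 mg calcium for $1.95 (total $4.05, still need 0.0 mg).
Greedy by cheapest-per-mg is optimal for a single linear constraint, so the minimum cost is $4.05.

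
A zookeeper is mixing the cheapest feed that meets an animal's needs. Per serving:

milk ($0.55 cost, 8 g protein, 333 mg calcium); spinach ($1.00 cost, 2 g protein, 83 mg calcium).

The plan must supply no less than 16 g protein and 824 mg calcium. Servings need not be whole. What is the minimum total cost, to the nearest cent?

$1.36

Minimising a linear cost over {protein ≥ 16, calcium ≥ 824, servings ≥ 0} — the optimum is at a vertex, using one or two foods.
milk only: max(16/8, 824/333) = 2.474 servings → $1.36.
spinach only: max(16/2, 824/83) = 9.928 servings → $9.93.
milk + spinach with both targets exact would need a negative amount; discard.
The minimum over all feasible corners is $1.36.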